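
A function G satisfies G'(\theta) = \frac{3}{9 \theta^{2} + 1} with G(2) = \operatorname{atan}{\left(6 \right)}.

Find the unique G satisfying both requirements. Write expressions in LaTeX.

Recover the given G'(\theta) by differentiating a candidate G(\theta); any mismatch rules it out.
A general antiderivative is \operatorname{atan}{\left(3 \theta \right)} + C.
The condition gives C = \operatorname{atan}{\left(6 \right)} - (\operatorname{atan}{\left(6 \right)}) = 0.
So G(\theta) = \operatorname{atan}{\left(3 \theta \right)}.
Check: d/d\theta[\operatorname{atan}{\left(3 \theta \right)}] = \frac{3}{9 \theta^{2} + 1} = G'(\theta).

G(\theta) = \operatorname{atan}{\left(3 \theta \right)}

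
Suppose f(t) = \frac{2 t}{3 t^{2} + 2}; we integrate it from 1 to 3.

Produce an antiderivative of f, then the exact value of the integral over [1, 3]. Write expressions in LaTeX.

The substitution u = t^{2} + \frac{2}{3} works: f is exactly (dF/du)*(du/dt) for that inner function.
F(t) = \frac{\log{\left(t^{2} + \frac{2}{3} \right)}}{3} is an antiderivative of f.
Check: d/dt[\frac{\log{\left(t^{2} + \frac{2}{3} \right)}}{3}] = \frac{2 t}{3 t^{2} + 2} = f(t).
F(3) = \frac{\log{\left(\frac{29}{3} \right)}}{3}; F(1) = \frac{\log{\left(\frac{5}{3} \right)}}{3}.
Integral = F(3) - F(1) = - \frac{\log{\left(\frac{5}{3} \right)}}{3} + \frac{\log{\left(\frac{29}{3} \right)}}{3}.

Antiderivative: F(t) = \frac{\log{\left(t^{2} + \frac{2}{3} \right)}}{3}; value = - \frac{\log{\left(\frac{5}{3} \right)}}{3} + \frac{\log{\left(\frac{29}{3} \right)}}{3}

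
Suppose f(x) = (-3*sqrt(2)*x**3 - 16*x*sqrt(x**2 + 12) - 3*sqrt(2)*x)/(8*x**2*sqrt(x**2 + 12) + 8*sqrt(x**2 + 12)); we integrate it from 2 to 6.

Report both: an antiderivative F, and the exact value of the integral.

A first test for any F(x): its x-derivative must equal f(x) identically.
F(x) = sqrt(2)*(-3*sqrt(x**2 + 12) - 4*sqrt(2)*log(x**2 + 1) - 4*sqrt(2)*log(2))/8 is an antiderivative of f.
Check: d/dx[sqrt(2)*(-3*sqrt(x**2 + 12) - 4*sqrt(2)*log(x**2 + 1) - 4*sqrt(2)*log(2))/8] = (-3*sqrt(2)*x**3 - 16*x*sqrt(x**2 + 12) - 3*sqrt(2)*x)/(8*x**2*sqrt(x**2 + 12) + 8*sqrt(x**2 + 12)) = f(x).
F(6) = -3*sqrt(6)/2 - log(37) - log(2); F(2) = -3*sqrt(2)/2 - log(5) - log(2).
Integral = F(6) - F(2) = -log(74) - 3*sqrt(6)/2 + 3*sqrt(2)/2 + log(10).

Antiderivative: F(x) = sqrt(2)*(-3*sqrt(x**2 + 12) - 4*sqrt(2)*log(x**2 + 1) - 4*sqrt(2)*log(2))/8; value = -log(74) - 3*sqrt(6)/2 + 3*sqrt(2)/2 + log(10)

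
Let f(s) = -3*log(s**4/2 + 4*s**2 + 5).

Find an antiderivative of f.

Check any antiderivative F(s) by computing F'(s) and comparing it with f(s).
Check: d/ds[-3*s*log(s**4/2 + 4*s**2 + 5) + 12*s - 6*sqrt(4 - sqrt(6))*atan(s/sqrt(4 - sqrt(6))) - 6*sqrt(sqrt(6) + 4)*atan(s/sqrt(sqrt(6) + 4))] = -3*log(s**4/2 + 4*s**2 + 5) = f(s).

An antiderivative is F(s) = -3*s*log(s**4/2 + 4*s**2 + 5) + 12*s - 6*sqrt(4 - sqrt(6))*atan(s/sqrt(4 - sqrt(6))) - 6*sqrt(sqrt(6) + 4)*atan(s/sqrt(sqrt(6) + 4)).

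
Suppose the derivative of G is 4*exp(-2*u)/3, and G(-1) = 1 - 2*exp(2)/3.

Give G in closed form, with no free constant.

For G(u) to be correct, d/du[G] must agree with the stated G'(u) identically.
A general antiderivative is -2*exp(-2*u)/3 + C.
The condition gives C = 1 - 2*exp(2)/3 - (-2*exp(2)/3) = 1.
So G(u) = (3*exp(2*u) - 2)*exp(-2*u)/3.
Check: d/du[(3*exp(2*u) - 2)*exp(-2*u)/3] = 4*exp(-2*u)/3 = G'(u).

G(u) = (3*exp(2*u) - 2)*exp(-2*u)/3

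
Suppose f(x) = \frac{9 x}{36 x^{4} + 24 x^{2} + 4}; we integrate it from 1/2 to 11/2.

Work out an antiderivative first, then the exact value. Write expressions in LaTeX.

Antiderivative: F(x) = - \frac{3}{8 \left(3 x^{2} + 1\right)}; value = \frac{540}{2569}

f matches the chain-rule pattern g'(h)*h' with inner function h(x) = 4 x^{2} + \frac{4}{3}; substituting u = h(x) collapses the integral.
F(x) = - \frac{3}{8 \left(3 x^{2} + 1\right)} is an antiderivative of f.
Check: d/dx[- \frac{3}{8 \left(3 x^{2} + 1\right)}] = \frac{9 x}{36 x^{4} + 24 x^{2} + 4} = f(x).
F(11/2) = - \frac{3}{734}; F(1/2) = - \frac{3}{14}.
Integral = F(11/2) - F(1/2) = \frac{540}{2569}.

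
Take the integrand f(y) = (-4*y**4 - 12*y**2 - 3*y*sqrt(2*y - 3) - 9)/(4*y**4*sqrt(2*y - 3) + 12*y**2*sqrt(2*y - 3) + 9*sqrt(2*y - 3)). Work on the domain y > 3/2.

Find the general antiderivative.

F(y) = -sqrt(2*y - 3) + 3/(4*(2*y**2 + 3)) + C

Any candidate F(y) must reproduce f(y) exactly when differentiated.
Check: d/dy[-sqrt(2*y - 3) + 3/(4*(2*y**2 + 3))] = (-4*y**4 - 12*y**2 - 3*y*sqrt(2*y - 3) - 9)/(4*y**4*sqrt(2*y - 3) + 12*y**2*sqrt(2*y - 3) + 9*sqrt(2*y - 3)) = f(y).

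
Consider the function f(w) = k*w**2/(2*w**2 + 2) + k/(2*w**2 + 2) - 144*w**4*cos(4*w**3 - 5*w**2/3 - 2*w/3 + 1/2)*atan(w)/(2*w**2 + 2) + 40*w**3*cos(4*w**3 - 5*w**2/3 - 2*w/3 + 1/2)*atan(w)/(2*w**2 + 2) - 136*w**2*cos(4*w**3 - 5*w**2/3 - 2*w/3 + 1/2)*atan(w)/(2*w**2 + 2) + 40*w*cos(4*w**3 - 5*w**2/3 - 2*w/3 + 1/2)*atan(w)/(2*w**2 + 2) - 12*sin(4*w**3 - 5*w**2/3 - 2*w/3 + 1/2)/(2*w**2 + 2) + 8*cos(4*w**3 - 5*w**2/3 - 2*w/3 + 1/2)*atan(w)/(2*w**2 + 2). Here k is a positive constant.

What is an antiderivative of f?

Integrate term by term and add the pieces.
Check: d/dw[k*w/2 - 6*sin(4*w**3 - 5*w**2/3 - 2*w/3 + 1/2)*atan(w)] = (k*w**2 + k - 144*w**4*cos(4*w**3 - 5*w**2/3 - 2*w/3 + 1/2)*atan(w) + 40*w**3*cos(4*w**3 - 5*w**2/3 - 2*w/3 + 1/2)*atan(w) - 136*w**2*cos(4*w**3 - 5*w**2/3 - 2*w/3 + 1/2)*atan(w) + 40*w*cos(4*w**3 - 5*w**2/3 - 2*w/3 + 1/2)*atan(w) - 12*sin(4*w**3 - 5*w**2/3 - 2*w/3 + 1/2) + 8*cos(4*w**3 - 5*w**2/3 - 2*w/3 + 1/2)*atan(w))/(2*w**2 + 2), which equals f(w).

An antiderivative is F(w) = k*w/2 - 6*sin(4*w**3 - 5*w**2/3 - 2*w/3 + 1/2)*atan(w).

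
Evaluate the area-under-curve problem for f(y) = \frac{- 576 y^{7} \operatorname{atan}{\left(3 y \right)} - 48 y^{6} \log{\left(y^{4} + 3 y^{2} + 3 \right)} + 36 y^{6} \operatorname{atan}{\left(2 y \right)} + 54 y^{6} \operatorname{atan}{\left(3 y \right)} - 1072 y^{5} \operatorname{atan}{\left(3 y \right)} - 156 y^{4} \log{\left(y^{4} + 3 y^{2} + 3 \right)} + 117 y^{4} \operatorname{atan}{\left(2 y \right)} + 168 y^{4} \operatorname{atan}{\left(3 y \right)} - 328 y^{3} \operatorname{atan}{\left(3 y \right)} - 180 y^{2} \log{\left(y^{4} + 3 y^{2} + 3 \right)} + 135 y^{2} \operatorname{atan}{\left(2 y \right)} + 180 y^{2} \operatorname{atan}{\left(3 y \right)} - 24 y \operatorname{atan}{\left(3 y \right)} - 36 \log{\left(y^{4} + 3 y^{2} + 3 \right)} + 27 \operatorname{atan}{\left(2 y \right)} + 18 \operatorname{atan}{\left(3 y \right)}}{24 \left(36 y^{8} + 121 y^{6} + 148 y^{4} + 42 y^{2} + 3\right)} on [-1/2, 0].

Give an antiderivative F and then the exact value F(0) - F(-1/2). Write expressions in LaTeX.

Antiderivative: F(y) = \frac{\left(- 4 \log{\left(y^{4} + 3 y^{2} + 3 \right)} + 3 \operatorname{atan}{\left(2 y \right)}\right) \operatorname{atan}{\left(3 y \right)}}{24}; value = - \frac{\log{\left(\frac{61}{16} \right)} \operatorname{atan}{\left(\frac{3}{2} \right)}}{6} - \frac{\pi \operatorname{atan}{\left(\frac{3}{2} \right)}}{32}

f has the shape u'v + uv' for u = - \frac{\log{\left(y^{4} + 3 y^{2} + 3 \right)}}{6} + \frac{\operatorname{atan}{\left(2 y \right)}}{8} and v = \operatorname{atan}{\left(3 y \right)} — it is the derivative of the product u*v.
F(y) = \frac{\left(- 4 \log{\left(y^{4} + 3 y^{2} + 3 \right)} + 3 \operatorname{atan}{\left(2 y \right)}\right) \operatorname{atan}{\left(3 y \right)}}{24} is an antiderivative of f.
Check: d/dy[\frac{\left(- 4 \log{\left(y^{4} + 3 y^{2} + 3 \right)} + 3 \operatorname{atan}{\left(2 y \right)}\right) \operatorname{atan}{\left(3 y \right)}}{24}] = \frac{- 576 y^{7} \operatorname{atan}{\left(3 y \right)} - 48 y^{6} \log{\left(y^{4} + 3 y^{2} + 3 \right)} + 36 y^{6} \operatorname{atan}{\left(2 y \right)} + 54 y^{6} \operatorname{atan}{\left(3 y \right)} - 1072 y^{5} \operatorname{atan}{\left(3 y \right)} - 156 y^{4} \log{\left(y^{4} + 3 y^{2} + 3 \right)} + 117 y^{4} \operatorname{atan}{\left(2 y \right)} + 168 y^{4} \operatorname{atan}{\left(3 y \right)} - 328 y^{3} \operatorname{atan}{\left(3 y \right)} - 180 y^{2} \log{\left(y^{4} + 3 y^{2} + 3 \right)} + 135 y^{2} \operatorname{atan}{\left(2 y \right)} + 180 y^{2} \operatorname{atan}{\left(3 y \right)} - 24 y \operatorname{atan}{\left(3 y \right)} - 36 \log{\left(y^{4} + 3 y^{2} + 3 \right)} + 27 \operatorname{atan}{\left(2 y \right)} + 18 \operatorname{atan}{\left(3 y \right)}}{864 y^{8} + 2904 y^{6} + 3552 y^{4} + 1008 y^{2} + 72}, which equals f(y).
F(0) = 0; F(-1/2) = \frac{\pi \operatorname{atan}{\left(\frac{3}{2} \right)}}{32} + \frac{\log{\left(\frac{61}{16} \right)} \operatorname{atan}{\left(\frac{3}{2} \right)}}{6}.
Integral = F(0) - F(-1/2) = - \frac{\log{\left(\frac{61}{16} \right)} \operatorname{atan}{\left(\frac{3}{2} \right)}}{6} - \frac{\pi \operatorname{atan}{\left(\frac{3}{2} \right)}}{32}.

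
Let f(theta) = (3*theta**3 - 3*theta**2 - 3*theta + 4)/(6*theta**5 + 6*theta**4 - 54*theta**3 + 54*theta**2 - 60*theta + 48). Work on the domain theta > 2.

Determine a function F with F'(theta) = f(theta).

The denominator factors as 6*(theta - 2)*(theta - 1)*(theta + 4)*(theta**2 + 1); partial fractions split f into directly integrable pieces: (7*theta + 23)/(204*(theta**2 + 1)) - 56/(765*(theta + 4)) - 1/(60*(theta - 1)) + 1/(18*(theta - 2)).
Check: d/dtheta[log(theta - 2)/18 - log(theta - 1)/60 - 56*log(theta + 4)/765 + 7*log(theta**2 + 1)/408 + 23*atan(theta)/204] = (3*theta**3 - 3*theta**2 - 3*theta + 4)/(6*theta**5 + 6*theta**4 - 54*theta**3 + 54*theta**2 - 60*theta + 48) = f(theta).

An antiderivative is F(theta) = log(theta - 2)/18 - log(theta - 1)/60 - 56*log(theta + 4)/765 + 7*log(theta**2 + 1)/408 + 23*atan(theta)/204.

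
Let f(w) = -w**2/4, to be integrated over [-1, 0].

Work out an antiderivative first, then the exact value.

Antiderivative: F(w) = -w**3/12; value = -1/12

Recover f(w) by differentiating a candidate F(w); any mismatch rules it out.
F(w) = -w**3/12 is an antiderivative of f.
Check: d/dw[-w**3/12] = -w**2/4 = f(w).
F(0) = 0; F(-1) = 1/12.
Integral = F(0) - F(-1) = -1/12.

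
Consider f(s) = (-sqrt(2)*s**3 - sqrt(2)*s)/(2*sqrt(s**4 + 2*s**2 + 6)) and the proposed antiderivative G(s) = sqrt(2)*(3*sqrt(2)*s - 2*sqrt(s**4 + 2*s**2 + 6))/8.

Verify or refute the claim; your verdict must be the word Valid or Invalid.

d/ds[G] = (-2*sqrt(2)*s**3 - 2*sqrt(2)*s + 3*sqrt(s**4 + 2*s**2 + 6))/(4*sqrt(s**4 + 2*s**2 + 6))
d/ds[G] - f(s) = 3/4 != 0.

Invalid: d/ds[G] - f = 3/4, which is not 0.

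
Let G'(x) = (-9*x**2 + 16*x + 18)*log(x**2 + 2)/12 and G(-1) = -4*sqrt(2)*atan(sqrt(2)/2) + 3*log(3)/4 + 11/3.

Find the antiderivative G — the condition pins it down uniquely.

G(x) = -x**3*log(x**2 + 2)/4 + x**3/6 + 2*x**2*log(x**2 + 2)/3 - 2*x**2/3 + 3*x*log(x**2 + 2)/2 - 4*x + 4*log(x**2 + 2)/3 + 4*sqrt(2)*atan(sqrt(2)*x/2) + 1/2

Whatever form G(x) takes, its d/dx must return the stated G'(x).
A general antiderivative is x**3/6 - 2*x**2/3 - 4*x + (-x**3/4 + 2*x**2/3 + 3*x/2)*log(x**2 + 2) + 4*log(x**2 + 2)/3 + 4*sqrt(2)*atan(sqrt(2)*x/2) + C.
The condition gives C = -4*sqrt(2)*atan(sqrt(2)/2) + 3*log(3)/4 + 11/3 - (-4*sqrt(2)*atan(sqrt(2)/2) + 3*log(3)/4 + 19/6) = 1/2.
So G(x) = -x**3*log(x**2 + 2)/4 + x**3/6 + 2*x**2*log(x**2 + 2)/3 - 2*x**2/3 + 3*x*log(x**2 + 2)/2 - 4*x + 4*log(x**2 + 2)/3 + 4*sqrt(2)*atan(sqrt(2)*x/2) + 1/2.
Check: d/dx[-x**3*log(x**2 + 2)/4 + x**3/6 + 2*x**2*log(x**2 + 2)/3 - 2*x**2/3 + 3*x*log(x**2 + 2)/2 - 4*x + 4*log(x**2 + 2)/3 + 4*sqrt(2)*atan(sqrt(2)*x/2) + 1/2] = -3*x**2*log(x**2 + 2)/4 + 4*x*log(x**2 + 2)/3 + 3*log(x**2 + 2)/2, which equals G'(x).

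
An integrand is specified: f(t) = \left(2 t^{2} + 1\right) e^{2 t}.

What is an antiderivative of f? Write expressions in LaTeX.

An antiderivative is F(t) = t^{2} e^{2 t} - t e^{2 t} + e^{2 t}.

Recognize the product-rule pattern: f = u'v + uv' with u = t^{2} - t + 1, v = e^{2 t}, so integration by parts undoes it.
Check: d/dt[t^{2} e^{2 t} - t e^{2 t} + e^{2 t}] = 2 t^{2} e^{2 t} + e^{2 t}, which equals f(t).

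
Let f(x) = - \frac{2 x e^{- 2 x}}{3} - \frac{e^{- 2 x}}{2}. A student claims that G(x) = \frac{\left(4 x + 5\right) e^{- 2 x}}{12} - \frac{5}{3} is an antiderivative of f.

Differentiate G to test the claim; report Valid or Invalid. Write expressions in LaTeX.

d/dx[G] = \frac{\left(- 4 x - 3\right) e^{- 2 x}}{6}
This equals f(x) exactly, so the claim holds.

Valid: G'(x) = f(x).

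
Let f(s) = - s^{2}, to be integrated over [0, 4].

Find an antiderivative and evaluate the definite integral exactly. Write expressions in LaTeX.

Antiderivative: F(s) = - \frac{s^{3}}{3}; value = - \frac{64}{3}

Since d/ds undoes antidifferentiation here, F'(s) = f(s) is required of F(s).
F(s) = - \frac{s^{3}}{3} is an antiderivative of f.
Check: d/ds[- \frac{s^{3}}{3}] = - s^{2} = f(s).
F(4) = - \frac{64}{3}; F(0) = 0.
Integral = F(4) - F(0) = - \frac{64}{3}.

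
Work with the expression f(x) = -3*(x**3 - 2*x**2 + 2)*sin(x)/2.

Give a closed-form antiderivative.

Differentiate the proposed F(x) back; it has to land on f(x) exactly.
Check: d/dx[3*x**3*cos(x)/2 - 9*x**2*sin(x)/2 - 3*x**2*cos(x) + 6*x*sin(x) - 9*x*cos(x) + 9*sin(x) + 9*cos(x)] = -3*x**3*sin(x)/2 + 3*x**2*sin(x) - 3*sin(x), which equals f(x).

An antiderivative is F(x) = 3*x**3*cos(x)/2 - 9*x**2*sin(x)/2 - 3*x**2*cos(x) + 6*x*sin(x) - 9*x*cos(x) + 9*sin(x) + 9*cos(x).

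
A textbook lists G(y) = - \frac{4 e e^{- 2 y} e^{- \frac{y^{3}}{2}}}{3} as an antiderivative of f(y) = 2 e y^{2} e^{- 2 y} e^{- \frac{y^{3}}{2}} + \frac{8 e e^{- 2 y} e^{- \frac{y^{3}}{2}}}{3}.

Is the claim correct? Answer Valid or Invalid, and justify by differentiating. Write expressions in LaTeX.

d/dy[G] = \frac{\left(6 e y^{2} + 8 e\right) e^{- 2 y} e^{- \frac{y^{3}}{2}}}{3}
This equals f(y) exactly, so the claim holds.

Valid - the claim checks out under differentiation.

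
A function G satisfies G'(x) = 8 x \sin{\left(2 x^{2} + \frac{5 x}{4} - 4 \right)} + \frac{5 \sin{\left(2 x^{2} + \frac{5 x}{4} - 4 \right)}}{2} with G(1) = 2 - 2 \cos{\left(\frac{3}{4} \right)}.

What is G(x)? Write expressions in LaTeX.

G(x) = - 2 \left(\cos{\left(2 x^{2} + \frac{5 x}{4} - 4 \right)} - 1\right)

G'(x) matches the chain-rule pattern g'(h)*h' with inner function h(x) = 2 x^{2} + \frac{5 x}{4} - 4; substituting u = h(x) collapses the integral.
A general antiderivative is - 2 \cos{\left(2 x^{2} + \frac{5 x}{4} - 4 \right)} + C.
The condition gives C = 2 - 2 \cos{\left(\frac{3}{4} \right)} - (- 2 \cos{\left(\frac{3}{4} \right)}) = 2.
So G(x) = - 2 \left(\cos{\left(2 x^{2} + \frac{5 x}{4} - 4 \right)} - 1\right).
Check: d/dx[- 2 \left(\cos{\left(2 x^{2} + \frac{5 x}{4} - 4 \right)} - 1\right)] = 8 x \sin{\left(2 x^{2} + \frac{5 x}{4} - 4 \right)} + \frac{5 \sin{\left(2 x^{2} + \frac{5 x}{4} - 4 \right)}}{2} = G'(x).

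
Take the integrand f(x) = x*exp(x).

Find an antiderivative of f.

f has the shape u'v + uv' for u = x - 1 and v = exp(x) — it is the derivative of the product u*v.
Check: d/dx[(x - 1)*exp(x)] = x*exp(x) = f(x).

An antiderivative is F(x) = (x - 1)*exp(x).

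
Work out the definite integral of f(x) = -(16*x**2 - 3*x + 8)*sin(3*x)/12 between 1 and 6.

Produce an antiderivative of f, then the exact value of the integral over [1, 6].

Antiderivative: F(x) = 4*x**2*cos(3*x)/9 - 8*x*sin(3*x)/27 - x*cos(3*x)/12 + sin(3*x)/36 + 10*cos(3*x)/81; value = 29*sin(3)/108 - 157*cos(3)/324 - 7*sin(18)/4 + 2531*cos(18)/162

A candidate is checked by its d/dx: the result must match f(x).
F(x) = 4*x**2*cos(3*x)/9 - 8*x*sin(3*x)/27 - x*cos(3*x)/12 + sin(3*x)/36 + 10*cos(3*x)/81 is an antiderivative of f.
Check: d/dx[4*x**2*cos(3*x)/9 - 8*x*sin(3*x)/27 - x*cos(3*x)/12 + sin(3*x)/36 + 10*cos(3*x)/81] = -4*x**2*sin(3*x)/3 + x*sin(3*x)/4 - 2*sin(3*x)/3, which equals f(x).
F(6) = -7*sin(18)/4 + 2531*cos(18)/162; F(1) = 157*cos(3)/324 - 29*sin(3)/108.
Integral = F(6) - F(1) = 29*sin(3)/108 - 157*cos(3)/324 - 7*sin(18)/4 + 2531*cos(18)/162.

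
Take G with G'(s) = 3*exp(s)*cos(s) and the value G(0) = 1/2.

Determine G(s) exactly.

G(s) = (3*exp(s)*sin(s) + 3*exp(s)*cos(s) - 2)/2

Recover the given G'(s) by differentiating a candidate G(s); any mismatch rules it out.
A general antiderivative is 3*exp(s)*sin(s)/2 + 3*exp(s)*cos(s)/2 + C.
The condition gives C = 1/2 - (3/2) = -1.
So G(s) = (3*exp(s)*sin(s) + 3*exp(s)*cos(s) - 2)/2.
Check: d/ds[(3*exp(s)*sin(s) + 3*exp(s)*cos(s) - 2)/2] = 3*exp(s)*cos(s) = G'(s).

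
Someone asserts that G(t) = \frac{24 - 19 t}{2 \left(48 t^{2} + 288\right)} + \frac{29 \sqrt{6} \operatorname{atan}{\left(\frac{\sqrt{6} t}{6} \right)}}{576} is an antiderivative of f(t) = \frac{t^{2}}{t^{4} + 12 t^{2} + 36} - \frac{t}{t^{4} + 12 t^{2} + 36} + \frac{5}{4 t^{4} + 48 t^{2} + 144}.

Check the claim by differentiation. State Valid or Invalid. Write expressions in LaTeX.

Invalid: d/dt[G] - f = \frac{- 4 t^{2} + 4 t - 5}{8 t^{4} + 96 t^{2} + 288}, which is not 0.

d/dt[G] = \frac{4 t^{2} - 4 t + 5}{8 t^{4} + 96 t^{2} + 288}
d/dt[G] - f(t) = \frac{- 4 t^{2} + 4 t - 5}{8 t^{4} + 96 t^{2} + 288} != 0.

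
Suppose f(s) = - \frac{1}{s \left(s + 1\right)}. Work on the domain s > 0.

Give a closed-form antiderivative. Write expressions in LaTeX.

Factor the denominator (s \left(s + 1\right)) and decompose: f = \frac{1}{s + 1} - \frac{1}{s}; each piece integrates to a log, atan, or power term.
Check: d/ds[- \log{\left(s \right)} + \log{\left(s + 1 \right)}] = - \frac{1}{s^{2} + s}, which equals f(s).

An antiderivative is F(s) = - \log{\left(s \right)} + \log{\left(s + 1 \right)}.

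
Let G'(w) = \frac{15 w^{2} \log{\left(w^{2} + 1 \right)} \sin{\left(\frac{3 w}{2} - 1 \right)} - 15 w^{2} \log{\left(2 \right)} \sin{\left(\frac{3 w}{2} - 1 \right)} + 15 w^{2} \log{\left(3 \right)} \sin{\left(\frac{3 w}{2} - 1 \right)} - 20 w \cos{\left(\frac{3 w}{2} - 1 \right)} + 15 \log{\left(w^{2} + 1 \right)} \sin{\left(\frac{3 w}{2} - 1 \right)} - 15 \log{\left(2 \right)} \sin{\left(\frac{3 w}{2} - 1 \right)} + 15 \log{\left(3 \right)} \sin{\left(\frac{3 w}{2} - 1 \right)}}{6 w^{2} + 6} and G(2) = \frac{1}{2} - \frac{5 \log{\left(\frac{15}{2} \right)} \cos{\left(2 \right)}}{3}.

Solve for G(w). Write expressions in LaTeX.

Recognize the product-rule pattern: G'(w) = u'v + uv' with u = - \frac{5 \cos{\left(\frac{3 w}{2} - 1 \right)}}{3}, v = \log{\left(\frac{3 w^{2}}{2} + \frac{3}{2} \right)}, so integration by parts undoes it.
A general antiderivative is - \frac{5 \log{\left(\frac{3 w^{2}}{2} + \frac{3}{2} \right)} \cos{\left(\frac{3 w}{2} - 1 \right)}}{3} + C.
The condition gives C = \frac{1}{2} - \frac{5 \log{\left(\frac{15}{2} \right)} \cos{\left(2 \right)}}{3} - (- \frac{5 \log{\left(\frac{15}{2} \right)} \cos{\left(2 \right)}}{3}) = \frac{1}{2}.
So G(w) = - \frac{5 \log{\left(\frac{3 w^{2}}{2} + \frac{3}{2} \right)} \cos{\left(\frac{3 w}{2} - 1 \right)}}{3} + \frac{1}{2}.
Check: d/dw[- \frac{5 \log{\left(\frac{3 w^{2}}{2} + \frac{3}{2} \right)} \cos{\left(\frac{3 w}{2} - 1 \right)}}{3} + \frac{1}{2}] = \frac{15 w^{2} \log{\left(w^{2} + 1 \right)} \sin{\left(\frac{3 w}{2} - 1 \right)} - 15 w^{2} \log{\left(2 \right)} \sin{\left(\frac{3 w}{2} - 1 \right)} + 15 w^{2} \log{\left(3 \right)} \sin{\left(\frac{3 w}{2} - 1 \right)} - 20 w \cos{\left(\frac{3 w}{2} - 1 \right)} + 15 \log{\left(w^{2} + 1 \right)} \sin{\left(\frac{3 w}{2} - 1 \right)} - 15 \log{\left(2 \right)} \sin{\left(\frac{3 w}{2} - 1 \right)} + 15 \log{\left(3 \right)} \sin{\left(\frac{3 w}{2} - 1 \right)}}{6 w^{2} + 6} = G'(w).

G(w) = - \frac{5 \log{\left(\frac{3 w^{2}}{2} + \frac{3}{2} \right)} \cos{\left(\frac{3 w}{2} - 1 \right)}}{3} + \frac{1}{2}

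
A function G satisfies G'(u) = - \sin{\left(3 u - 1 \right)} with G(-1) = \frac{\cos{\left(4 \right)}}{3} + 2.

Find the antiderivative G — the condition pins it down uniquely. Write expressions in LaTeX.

G(u) = \frac{\cos{\left(3 u - 1 \right)} + 6}{3}

Check a candidate G(u) by differentiating: d/du[G] must match the given G'(u).
A general antiderivative is \frac{\cos{\left(3 u - 1 \right)}}{3} + C.
The condition gives C = \frac{\cos{\left(4 \right)}}{3} + 2 - (\frac{\cos{\left(4 \right)}}{3}) = 2.
So G(u) = \frac{\cos{\left(3 u - 1 \right)} + 6}{3}.
Check: d/du[\frac{\cos{\left(3 u - 1 \right)} + 6}{3}] = - \sin{\left(3 u - 1 \right)} = G'(u).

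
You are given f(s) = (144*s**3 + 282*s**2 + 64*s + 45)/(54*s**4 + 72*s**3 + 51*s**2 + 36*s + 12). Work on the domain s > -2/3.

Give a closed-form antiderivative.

An antiderivative is F(s) = (4*(3*s + 2)*log(2*s**2 + 1) - 15)/(3*(3*s + 2)).

Any candidate F(s) must reproduce f(s) exactly when differentiated.
Check: d/ds[(4*(3*s + 2)*log(2*s**2 + 1) - 15)/(3*(3*s + 2))] = (144*s**3 + 282*s**2 + 64*s + 45)/(54*s**4 + 72*s**3 + 51*s**2 + 36*s + 12) = f(s).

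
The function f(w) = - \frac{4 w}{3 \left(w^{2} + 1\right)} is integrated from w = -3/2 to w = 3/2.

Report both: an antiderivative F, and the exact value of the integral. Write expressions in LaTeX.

f matches the chain-rule pattern g'(h)*h' with inner function h(w) = w^{2} + 1; substituting u = h(w) collapses the integral.
F(w) = - \frac{2 \log{\left(w^{2} + 1 \right)}}{3} is an antiderivative of f.
Check: d/dw[- \frac{2 \log{\left(w^{2} + 1 \right)}}{3}] = - \frac{4 w}{3 w^{2} + 3}, which equals f(w).
F(3/2) = - \frac{2 \log{\left(\frac{13}{4} \right)}}{3}; F(-3/2) = - \frac{2 \log{\left(\frac{13}{4} \right)}}{3}.
Integral = F(3/2) - F(-3/2) = 0.

Antiderivative: F(w) = - \frac{2 \log{\left(w^{2} + 1 \right)}}{3}; value = 0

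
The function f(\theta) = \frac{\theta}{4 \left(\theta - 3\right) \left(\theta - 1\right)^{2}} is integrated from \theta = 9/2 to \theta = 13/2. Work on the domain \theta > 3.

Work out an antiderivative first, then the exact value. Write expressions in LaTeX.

Antiderivative: F(\theta) = - \frac{- 3 \theta \log{\left(\theta - 3 \right)} + 3 \theta \log{\left(\theta - 1 \right)} + 3 \log{\left(\theta - 3 \right)} - 3 \log{\left(\theta - 1 \right)} - 2}{16 \left(\theta - 1\right)}; value = - \frac{3 \log{\left(\frac{11}{2} \right)}}{16} - \frac{3 \log{\left(\frac{3}{2} \right)}}{16} - \frac{1}{77} + \frac{3 \log{\left(\frac{7}{2} \right)}}{8}

Factor the denominator (4 \left(\theta - 3\right) \left(\theta - 1\right)^{2}) and decompose: f = - \frac{3}{16 \left(\theta - 1\right)} - \frac{1}{8 \left(\theta - 1\right)^{2}} + \frac{3}{16 \left(\theta - 3\right)}; each piece integrates to a log, atan, or power term.
F(\theta) = - \frac{- 3 \theta \log{\left(\theta - 3 \right)} + 3 \theta \log{\left(\theta - 1 \right)} + 3 \log{\left(\theta - 3 \right)} - 3 \log{\left(\theta - 1 \right)} - 2}{16 \left(\theta - 1\right)} is an antiderivative of f.
Check: d/d\theta[- \frac{- 3 \theta \log{\left(\theta - 3 \right)} + 3 \theta \log{\left(\theta - 1 \right)} + 3 \log{\left(\theta - 3 \right)} - 3 \log{\left(\theta - 1 \right)} - 2}{16 \left(\theta - 1\right)}] = \frac{\theta}{4 \theta^{3} - 20 \theta^{2} + 28 \theta - 12}, which equals f(\theta).
F(13/2) = - \frac{3 \log{\left(\frac{11}{2} \right)}}{16} + \frac{1}{44} + \frac{3 \log{\left(\frac{7}{2} \right)}}{16}; F(9/2) = - \frac{3 \log{\left(\frac{7}{2} \right)}}{16} + \frac{1}{28} + \frac{3 \log{\left(\frac{3}{2} \right)}}{16}.
Integral = F(13/2) - F(9/2) = - \frac{3 \log{\left(\frac{11}{2} \right)}}{16} - \frac{3 \log{\left(\frac{3}{2} \right)}}{16} - \frac{1}{77} + \frac{3 \log{\left(\frac{7}{2} \right)}}{8}.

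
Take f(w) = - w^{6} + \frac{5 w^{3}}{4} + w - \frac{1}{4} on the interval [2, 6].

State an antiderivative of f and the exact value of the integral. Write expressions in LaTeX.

The integrand splits into summands that can be handled one at a time.
F(w) = - \frac{w^{7}}{7} + \frac{5 w^{4}}{16} + \frac{w^{2}}{2} - \frac{w}{4} is an antiderivative of f.
Check: d/dw[- \frac{w^{7}}{7} + \frac{5 w^{4}}{16} + \frac{w^{2}}{2} - \frac{w}{4}] = - w^{6} + \frac{5 w^{3}}{4} + w - \frac{1}{4} = f(w).
F(6) = - \frac{553971}{14}; F(2) = - \frac{165}{14}.
Integral = F(6) - F(2) = - \frac{276903}{7}.

Antiderivative: F(w) = - \frac{w^{7}}{7} + \frac{5 w^{4}}{16} + \frac{w^{2}}{2} - \frac{w}{4}; value = - \frac{276903}{7}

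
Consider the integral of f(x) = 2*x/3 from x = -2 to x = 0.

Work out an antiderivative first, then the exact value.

Any candidate F(x) must reproduce f(x) exactly when differentiated.
F(x) = x**2/3 is an antiderivative of f.
Check: d/dx[x**2/3] = 2*x/3 = f(x).
F(0) = 0; F(-2) = 4/3.
Integral = F(0) - F(-2) = -4/3.

Antiderivative: F(x) = x**2/3; value = -4/3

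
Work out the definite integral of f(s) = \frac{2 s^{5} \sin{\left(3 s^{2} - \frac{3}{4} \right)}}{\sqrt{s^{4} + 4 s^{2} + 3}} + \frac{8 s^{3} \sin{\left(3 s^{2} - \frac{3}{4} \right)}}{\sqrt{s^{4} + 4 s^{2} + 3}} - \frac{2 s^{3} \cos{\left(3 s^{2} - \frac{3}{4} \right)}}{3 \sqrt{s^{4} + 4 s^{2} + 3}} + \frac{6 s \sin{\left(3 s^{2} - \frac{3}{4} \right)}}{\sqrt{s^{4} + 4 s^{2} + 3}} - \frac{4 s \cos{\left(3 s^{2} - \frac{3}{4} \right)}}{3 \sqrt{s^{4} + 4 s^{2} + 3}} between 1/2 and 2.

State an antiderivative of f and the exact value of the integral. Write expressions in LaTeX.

Antiderivative: F(s) = - \frac{\sqrt{s^{2} + 1} \sqrt{s^{2} + 3} \cos{\left(3 s^{2} - \frac{3}{4} \right)}}{3}; value = - \frac{\sqrt{35} \cos{\left(\frac{45}{4} \right)}}{3} + \frac{\sqrt{65}}{12}

Recognize the product-rule pattern: f = u'v + uv' with u = - \frac{\sqrt{s^{4} + 4 s^{2} + 3}}{3}, v = \cos{\left(3 s^{2} - \frac{3}{4} \right)}, so integration by parts undoes it.
F(s) = - \frac{\sqrt{s^{2} + 1} \sqrt{s^{2} + 3} \cos{\left(3 s^{2} - \frac{3}{4} \right)}}{3} is an antiderivative of f.
Check: d/ds[- \frac{\sqrt{s^{2} + 1} \sqrt{s^{2} + 3} \cos{\left(3 s^{2} - \frac{3}{4} \right)}}{3}] = \frac{6 s^{5} \sin{\left(3 s^{2} - \frac{3}{4} \right)} + 24 s^{3} \sin{\left(3 s^{2} - \frac{3}{4} \right)} - 2 s^{3} \cos{\left(3 s^{2} - \frac{3}{4} \right)} + 18 s \sin{\left(3 s^{2} - \frac{3}{4} \right)} - 4 s \cos{\left(3 s^{2} - \frac{3}{4} \right)}}{3 \sqrt{s^{2} + 1} \sqrt{s^{2} + 3}}, which equals f(s).
F(2) = - \frac{\sqrt{35} \cos{\left(\frac{45}{4} \right)}}{3}; F(1/2) = - \frac{\sqrt{65}}{12}.
Integral = F(2) - F(1/2) = - \frac{\sqrt{35} \cos{\left(\frac{45}{4} \right)}}{3} + \frac{\sqrt{65}}{12}.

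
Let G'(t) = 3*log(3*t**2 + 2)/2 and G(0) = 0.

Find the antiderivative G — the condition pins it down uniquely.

G(t) = (3*t*log(3*t**2 + 2) - 6*t + 2*sqrt(6)*atan(sqrt(6)*t/2))/2

Whatever form G(t) takes, its d/dt must return the stated G'(t).
A general antiderivative is 3*t*log(3*t**2 + 2)/2 - 3*t + sqrt(6)*atan(sqrt(6)*t/2) + C.
The condition gives C = 0 - (0) = 0.
So G(t) = (3*t*log(3*t**2 + 2) - 6*t + 2*sqrt(6)*atan(sqrt(6)*t/2))/2.
Check: d/dt[(3*t*log(3*t**2 + 2) - 6*t + 2*sqrt(6)*atan(sqrt(6)*t/2))/2] = 3*log(3*t**2 + 2)/2 = G'(t).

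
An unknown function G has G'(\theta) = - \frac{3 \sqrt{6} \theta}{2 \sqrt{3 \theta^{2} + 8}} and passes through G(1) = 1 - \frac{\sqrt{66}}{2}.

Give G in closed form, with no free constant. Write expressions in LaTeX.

G'(\theta) matches the chain-rule pattern g'(h)*h' with inner function h(\theta) = \frac{\theta^{2}}{2} + \frac{4}{3}; substituting u = h(\theta) collapses the integral.
A general antiderivative is - 3 \sqrt{\frac{\theta^{2}}{2} + \frac{4}{3}} + C.
The condition gives C = 1 - \frac{\sqrt{66}}{2} - (- \frac{\sqrt{66}}{2}) = 1.
So G(\theta) = 1 - 3 \sqrt{\frac{\theta^{2}}{2} + \frac{4}{3}}.
Check: d/d\theta[1 - 3 \sqrt{\frac{\theta^{2}}{2} + \frac{4}{3}}] = - \frac{3 \sqrt{6} \theta}{2 \sqrt{3 \theta^{2} + 8}} = G'(\theta).

G(\theta) = 1 - 3 \sqrt{\frac{\theta^{2}}{2} + \frac{4}{3}}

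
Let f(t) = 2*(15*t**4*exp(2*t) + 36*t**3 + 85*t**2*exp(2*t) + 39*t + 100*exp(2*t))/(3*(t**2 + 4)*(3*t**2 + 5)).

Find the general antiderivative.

For F(t) to be correct the identity F'(t) - f(t) = 0 must hold.
Check: d/dt[(5*exp(2*t) - 3*log(t**2 + 5/3) + 15*log(3*t**2/2 + 6))/3] = (30*t**4*exp(2*t) + 72*t**3 + 170*t**2*exp(2*t) + 78*t + 200*exp(2*t))/(9*t**4 + 51*t**2 + 60), which equals f(t).

F(t) = (5*exp(2*t) - 3*log(t**2 + 5/3) + 15*log(3*t**2/2 + 6))/3 + C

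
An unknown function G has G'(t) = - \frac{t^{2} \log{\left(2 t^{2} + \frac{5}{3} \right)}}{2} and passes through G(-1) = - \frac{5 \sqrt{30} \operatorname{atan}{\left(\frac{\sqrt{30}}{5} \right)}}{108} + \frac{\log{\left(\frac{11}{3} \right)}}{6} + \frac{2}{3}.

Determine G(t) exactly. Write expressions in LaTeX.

Whatever form G(t) takes, its d/dt must return the stated G'(t).
A general antiderivative is - \frac{t^{3} \log{\left(2 t^{2} + \frac{5}{3} \right)}}{6} + \frac{t^{3}}{9} - \frac{5 t}{18} + \frac{5 \sqrt{30} \operatorname{atan}{\left(\frac{\sqrt{30} t}{5} \right)}}{108} + C.
The condition gives C = - \frac{5 \sqrt{30} \operatorname{atan}{\left(\frac{\sqrt{30}}{5} \right)}}{108} + \frac{\log{\left(\frac{11}{3} \right)}}{6} + \frac{2}{3} - (- \frac{5 \sqrt{30} \operatorname{atan}{\left(\frac{\sqrt{30}}{5} \right)}}{108} + \frac{1}{6} + \frac{\log{\left(\frac{11}{3} \right)}}{6}) = \frac{1}{2}.
So G(t) = - \frac{t^{3} \log{\left(2 t^{2} + \frac{5}{3} \right)}}{6} + \frac{t^{3}}{9} - \frac{5 t}{18} + \frac{5 \sqrt{30} \operatorname{atan}{\left(\frac{\sqrt{30} t}{5} \right)}}{108} + \frac{1}{2}.
Check: d/dt[- \frac{t^{3} \log{\left(2 t^{2} + \frac{5}{3} \right)}}{6} + \frac{t^{3}}{9} - \frac{5 t}{18} + \frac{5 \sqrt{30} \operatorname{atan}{\left(\frac{\sqrt{30} t}{5} \right)}}{108} + \frac{1}{2}] = - \frac{t^{2} \log{\left(2 t^{2} + \frac{5}{3} \right)}}{2} = G'(t).

G(t) = - \frac{t^{3} \log{\left(2 t^{2} + \frac{5}{3} \right)}}{6} + \frac{t^{3}}{9} - \frac{5 t}{18} + \frac{5 \sqrt{30} \operatorname{atan}{\left(\frac{\sqrt{30} t}{5} \right)}}{108} + \frac{1}{2}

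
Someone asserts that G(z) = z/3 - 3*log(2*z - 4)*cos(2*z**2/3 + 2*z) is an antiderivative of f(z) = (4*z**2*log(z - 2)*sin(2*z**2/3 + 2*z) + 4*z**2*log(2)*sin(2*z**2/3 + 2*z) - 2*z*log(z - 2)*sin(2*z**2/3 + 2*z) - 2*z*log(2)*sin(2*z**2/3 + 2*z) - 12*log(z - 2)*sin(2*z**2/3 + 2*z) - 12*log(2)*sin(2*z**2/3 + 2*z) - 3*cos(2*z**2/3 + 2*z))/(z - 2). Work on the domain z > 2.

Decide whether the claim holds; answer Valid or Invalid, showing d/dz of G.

d/dz[G] = (12*z**2*log(z - 2)*sin(2*z**2/3 + 2*z) + 12*z**2*log(2)*sin(2*z**2/3 + 2*z) - 6*z*log(z - 2)*sin(2*z**2/3 + 2*z) - 6*z*log(2)*sin(2*z**2/3 + 2*z) + z - 36*log(z - 2)*sin(2*z**2/3 + 2*z) - 36*log(2)*sin(2*z**2/3 + 2*z) - 9*cos(2*z**2/3 + 2*z) - 2)/(3*z - 6)
d/dz[G] - f(z) = 1/3 != 0.

Invalid: d/dz[G] - f = 1/3, which is not 0.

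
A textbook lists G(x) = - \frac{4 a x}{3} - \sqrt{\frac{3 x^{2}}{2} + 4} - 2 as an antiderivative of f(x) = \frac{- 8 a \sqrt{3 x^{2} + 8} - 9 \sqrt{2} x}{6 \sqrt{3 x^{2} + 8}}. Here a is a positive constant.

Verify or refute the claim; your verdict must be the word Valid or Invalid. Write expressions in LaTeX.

d/dx[G] = \frac{- 8 a \sqrt{3 x^{2} + 8} - 9 \sqrt{2} x}{6 \sqrt{3 x^{2} + 8}}
This equals f(x) exactly, so the claim holds.

Valid: G'(x) = f(x).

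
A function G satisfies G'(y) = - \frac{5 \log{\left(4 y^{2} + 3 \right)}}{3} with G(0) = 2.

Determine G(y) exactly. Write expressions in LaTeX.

Any candidate G(y) must reproduce the stated G'(y) exactly.
A general antiderivative is - \frac{5 y \log{\left(4 y^{2} + 3 \right)}}{3} + \frac{10 y}{3} - \frac{5 \sqrt{3} \operatorname{atan}{\left(\frac{2 \sqrt{3} y}{3} \right)}}{3} + C.
The condition gives C = 2 - (0) = 2.
So G(y) = \frac{- 5 y \log{\left(4 y^{2} + 3 \right)} + 10 y - 5 \sqrt{3} \operatorname{atan}{\left(\frac{2 \sqrt{3} y}{3} \right)} + 6}{3}.
Check: d/dy[\frac{- 5 y \log{\left(4 y^{2} + 3 \right)} + 10 y - 5 \sqrt{3} \operatorname{atan}{\left(\frac{2 \sqrt{3} y}{3} \right)} + 6}{3}] = - \frac{5 \log{\left(4 y^{2} + 3 \right)}}{3} = G'(y).

G(y) = \frac{- 5 y \log{\left(4 y^{2} + 3 \right)} + 10 y - 5 \sqrt{3} \operatorname{atan}{\left(\frac{2 \sqrt{3} y}{3} \right)} + 6}{3}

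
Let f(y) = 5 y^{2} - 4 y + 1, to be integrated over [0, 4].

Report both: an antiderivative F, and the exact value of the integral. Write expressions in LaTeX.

The integrand splits into summands that can be handled one at a time.
F(y) = \frac{5 y^{3} - 6 y^{2} + 3 y - 3}{3} is an antiderivative of f.
Check: d/dy[\frac{5 y^{3} - 6 y^{2} + 3 y - 3}{3}] = 5 y^{2} - 4 y + 1 = f(y).
F(4) = \frac{233}{3}; F(0) = -1.
Integral = F(4) - F(0) = \frac{236}{3}.

Antiderivative: F(y) = \frac{5 y^{3} - 6 y^{2} + 3 y - 3}{3}; value = \frac{236}{3}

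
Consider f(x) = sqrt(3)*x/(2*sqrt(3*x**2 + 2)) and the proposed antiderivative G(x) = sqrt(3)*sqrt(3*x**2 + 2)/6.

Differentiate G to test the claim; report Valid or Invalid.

d/dx[G] = sqrt(3)*x/(2*sqrt(3*x**2 + 2))
This equals f(x) exactly, so the claim holds.

Valid. The derivative of G reproduces f.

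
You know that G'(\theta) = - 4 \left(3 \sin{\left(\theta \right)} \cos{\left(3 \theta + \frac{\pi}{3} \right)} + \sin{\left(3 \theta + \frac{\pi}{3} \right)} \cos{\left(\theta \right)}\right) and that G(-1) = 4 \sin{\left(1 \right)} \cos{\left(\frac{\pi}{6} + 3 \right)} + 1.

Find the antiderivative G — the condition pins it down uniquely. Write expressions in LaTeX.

Recognize the product-rule pattern: G'(\theta) = u'v + uv' with u = - 4 \sin{\left(\theta \right)}, v = \sin{\left(3 \theta + \frac{\pi}{3} \right)}, so integration by parts undoes it.
A general antiderivative is - 4 \sin{\left(\theta \right)} \sin{\left(3 \theta + \frac{\pi}{3} \right)} + C.
The condition gives C = 4 \sin{\left(1 \right)} \cos{\left(\frac{\pi}{6} + 3 \right)} + 1 - (4 \sin{\left(1 \right)} \cos{\left(\frac{\pi}{6} + 3 \right)}) = 1.
So G(\theta) = - 4 \sin{\left(\theta \right)} \sin{\left(3 \theta + \frac{\pi}{3} \right)} + 1.
Check: d/d\theta[- 4 \sin{\left(\theta \right)} \sin{\left(3 \theta + \frac{\pi}{3} \right)} + 1] = - 12 \sin{\left(\theta \right)} \cos{\left(3 \theta + \frac{\pi}{3} \right)} - 4 \sin{\left(3 \theta + \frac{\pi}{3} \right)} \cos{\left(\theta \right)}, which equals G'(\theta).

G(\theta) = - 4 \sin{\left(\theta \right)} \sin{\left(3 \theta + \frac{\pi}{3} \right)} + 1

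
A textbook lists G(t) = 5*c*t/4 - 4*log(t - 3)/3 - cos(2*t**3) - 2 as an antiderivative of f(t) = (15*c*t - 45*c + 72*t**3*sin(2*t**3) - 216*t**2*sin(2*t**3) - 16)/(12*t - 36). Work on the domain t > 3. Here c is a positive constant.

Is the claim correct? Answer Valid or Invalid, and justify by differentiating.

Valid: G'(t) = f(t).

d/dt[G] = (15*c*t - 45*c + 72*t**3*sin(2*t**3) - 216*t**2*sin(2*t**3) - 16)/(12*t - 36)
This equals f(t) exactly, so the claim holds.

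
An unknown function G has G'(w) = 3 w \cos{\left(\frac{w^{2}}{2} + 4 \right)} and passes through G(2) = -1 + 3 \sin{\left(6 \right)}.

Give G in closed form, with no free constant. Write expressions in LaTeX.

G'(w) matches the chain-rule pattern g'(h)*h' with inner function h(w) = \frac{w^{2}}{2} + 4; substituting u = h(w) collapses the integral.
A general antiderivative is 3 \sin{\left(\frac{w^{2}}{2} + 4 \right)} + C.
The condition gives C = -1 + 3 \sin{\left(6 \right)} - (3 \sin{\left(6 \right)}) = -1.
So G(w) = 3 \sin{\left(\frac{w^{2}}{2} + 4 \right)} - 1.
Check: d/dw[3 \sin{\left(\frac{w^{2}}{2} + 4 \right)} - 1] = 3 w \cos{\left(\frac{w^{2}}{2} + 4 \right)} = G'(w).

G(w) = 3 \sin{\left(\frac{w^{2}}{2} + 4 \right)} - 1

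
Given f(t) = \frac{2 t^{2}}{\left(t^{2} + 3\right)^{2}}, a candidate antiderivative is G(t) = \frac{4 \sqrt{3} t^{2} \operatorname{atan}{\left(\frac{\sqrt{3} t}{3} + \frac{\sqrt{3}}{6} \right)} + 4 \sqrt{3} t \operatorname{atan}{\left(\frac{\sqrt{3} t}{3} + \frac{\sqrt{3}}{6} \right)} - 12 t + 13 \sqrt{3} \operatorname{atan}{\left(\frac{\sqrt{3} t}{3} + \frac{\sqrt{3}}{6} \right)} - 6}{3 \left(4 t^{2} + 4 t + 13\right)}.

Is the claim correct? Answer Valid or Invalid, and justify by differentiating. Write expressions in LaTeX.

Invalid: d/dt[G] - f = \frac{- 32 t^{5} - 40 t^{4} - 16 t^{3} - 2 t^{2} + 288 t + 72}{16 t^{8} + 32 t^{7} + 216 t^{6} + 296 t^{5} + 1033 t^{4} + 912 t^{3} + 2094 t^{2} + 936 t + 1521}, which is not 0.

d/dt[G] = \frac{32 t^{2} + 32 t + 8}{16 t^{4} + 32 t^{3} + 120 t^{2} + 104 t + 169}
d/dt[G] - f(t) = \frac{- 32 t^{5} - 40 t^{4} - 16 t^{3} - 2 t^{2} + 288 t + 72}{16 t^{8} + 32 t^{7} + 216 t^{6} + 296 t^{5} + 1033 t^{4} + 912 t^{3} + 2094 t^{2} + 936 t + 1521} != 0.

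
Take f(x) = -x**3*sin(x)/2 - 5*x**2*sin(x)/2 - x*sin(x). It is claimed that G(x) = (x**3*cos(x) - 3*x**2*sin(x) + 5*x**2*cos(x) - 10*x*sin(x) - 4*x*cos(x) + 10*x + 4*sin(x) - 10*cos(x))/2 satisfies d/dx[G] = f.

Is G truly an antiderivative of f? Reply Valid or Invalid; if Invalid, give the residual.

Invalid: d/dx[G] - f = 5, which is not 0.

d/dx[G] = -x**3*sin(x)/2 - 5*x**2*sin(x)/2 - x*sin(x) + 5
d/dx[G] - f(x) = 5 != 0.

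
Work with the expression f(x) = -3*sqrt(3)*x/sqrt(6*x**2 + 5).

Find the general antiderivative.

F(x) = -sqrt(3)*sqrt(6*x**2 + 5)/2 + C

f matches the chain-rule pattern g'(h)*h' with inner function h(x) = 2*x**2 + 5/3; substituting u = h(x) collapses the integral.
Check: d/dx[-sqrt(3)*sqrt(6*x**2 + 5)/2] = -3*sqrt(3)*x/sqrt(6*x**2 + 5) = f(x).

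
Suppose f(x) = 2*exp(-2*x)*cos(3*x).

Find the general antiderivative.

Any candidate F(x) must reproduce f(x) exactly when differentiated.
Check: d/dx[6*exp(-2*x)*sin(3*x)/13 - 4*exp(-2*x)*cos(3*x)/13] = 2*exp(-2*x)*cos(3*x) = f(x).

F(x) = 6*exp(-2*x)*sin(3*x)/13 - 4*exp(-2*x)*cos(3*x)/13 + C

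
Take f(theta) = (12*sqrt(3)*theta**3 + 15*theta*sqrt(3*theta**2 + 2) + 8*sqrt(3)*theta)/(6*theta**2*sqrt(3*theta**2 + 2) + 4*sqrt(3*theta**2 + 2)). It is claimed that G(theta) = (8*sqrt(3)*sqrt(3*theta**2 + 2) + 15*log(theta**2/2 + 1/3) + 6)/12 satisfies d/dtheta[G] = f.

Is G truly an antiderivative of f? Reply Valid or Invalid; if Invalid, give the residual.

d/dtheta[G] = (12*sqrt(3)*theta**3 + 15*theta*sqrt(3*theta**2 + 2) + 8*sqrt(3)*theta)/(6*theta**2*sqrt(3*theta**2 + 2) + 4*sqrt(3*theta**2 + 2))
This equals f(theta) exactly, so the claim holds.

Valid: G'(theta) = f(theta).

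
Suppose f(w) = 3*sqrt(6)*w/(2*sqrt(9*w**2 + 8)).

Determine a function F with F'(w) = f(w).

f matches the chain-rule pattern g'(h)*h' with inner function h(w) = 3*w**2/2 + 4/3; substituting u = h(w) collapses the integral.
Check: d/dw[sqrt(6)*sqrt(9*w**2 + 8)/6] = 3*sqrt(6)*w/(2*sqrt(9*w**2 + 8)) = f(w).

An antiderivative is F(w) = sqrt(6)*sqrt(9*w**2 + 8)/6.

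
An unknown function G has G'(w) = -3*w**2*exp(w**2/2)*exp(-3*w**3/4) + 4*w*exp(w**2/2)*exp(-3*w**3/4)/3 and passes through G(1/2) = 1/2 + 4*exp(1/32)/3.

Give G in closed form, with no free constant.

G'(w) matches the chain-rule pattern g'(h)*h' with inner function h(w) = -3*w**3/4 + w**2/2; substituting u = h(w) collapses the integral.
A general antiderivative is 4*exp(-3*w**3/4 + w**2/2)/3 + C.
The condition gives C = 1/2 + 4*exp(1/32)/3 - (4*exp(1/32)/3) = 1/2.
So G(w) = 4*exp(-3*w**3/4 + w**2/2)/3 + 1/2.
Check: d/dw[4*exp(-3*w**3/4 + w**2/2)/3 + 1/2] = -3*w**2*exp(w**2/2)*exp(-3*w**3/4) + 4*w*exp(w**2/2)*exp(-3*w**3/4)/3 = G'(w).

G(w) = 4*exp(-3*w**3/4 + w**2/2)/3 + 1/2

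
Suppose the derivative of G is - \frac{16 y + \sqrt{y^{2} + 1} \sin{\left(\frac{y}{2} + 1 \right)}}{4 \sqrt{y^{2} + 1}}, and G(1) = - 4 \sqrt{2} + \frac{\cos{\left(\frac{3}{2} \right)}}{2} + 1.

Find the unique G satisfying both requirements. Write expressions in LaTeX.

A candidate passes only if d/dy[G] lands on the given G'(y) exactly.
A general antiderivative is - 4 \sqrt{y^{2} + 1} + \frac{\cos{\left(\frac{y}{2} + 1 \right)}}{2} + C.
The condition gives C = - 4 \sqrt{2} + \frac{\cos{\left(\frac{3}{2} \right)}}{2} + 1 - (- 4 \sqrt{2} + \frac{\cos{\left(\frac{3}{2} \right)}}{2}) = 1.
So G(y) = - 4 \sqrt{y^{2} + 1} + \frac{\cos{\left(\frac{y}{2} + 1 \right)}}{2} + 1.
Check: d/dy[- 4 \sqrt{y^{2} + 1} + \frac{\cos{\left(\frac{y}{2} + 1 \right)}}{2} + 1] = \frac{- 16 y - \sqrt{y^{2} + 1} \sin{\left(\frac{y}{2} + 1 \right)}}{4 \sqrt{y^{2} + 1}}, which equals G'(y).

G(y) = - 4 \sqrt{y^{2} + 1} + \frac{\cos{\left(\frac{y}{2} + 1 \right)}}{2} + 1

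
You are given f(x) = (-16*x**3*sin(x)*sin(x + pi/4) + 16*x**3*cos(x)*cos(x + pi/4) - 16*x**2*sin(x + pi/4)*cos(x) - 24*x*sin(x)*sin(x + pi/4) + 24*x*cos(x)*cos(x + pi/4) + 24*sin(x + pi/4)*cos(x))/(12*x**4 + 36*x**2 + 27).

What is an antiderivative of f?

An antiderivative is F(x) = 4*x*sin(x + pi/4)*cos(x)/(3*(x**2 + 3/2)).

Recover f(x) by differentiating a candidate F(x); any mismatch rules it out.
Check: d/dx[4*x*sin(x + pi/4)*cos(x)/(3*(x**2 + 3/2))] = (-16*x**3*sin(x)*sin(x + pi/4) + 16*x**3*cos(x)*cos(x + pi/4) - 16*x**2*sin(x + pi/4)*cos(x) - 24*x*sin(x)*sin(x + pi/4) + 24*x*cos(x)*cos(x + pi/4) + 24*sin(x + pi/4)*cos(x))/(12*x**4 + 36*x**2 + 27) = f(x).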